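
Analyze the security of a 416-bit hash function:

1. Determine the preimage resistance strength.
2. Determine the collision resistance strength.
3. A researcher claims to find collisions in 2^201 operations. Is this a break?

Step 1: Preimage resistance requires brute-force of 2^416 operations.
Step 2: Collision resistance (birthday bound) = 2^(416/2) = 2^208.
Step 3: The claimed attack costs 2^201 operations.
Step 4: Since 2^201 < 2^208, the claimed attack beats the generic birthday bound, so collision resistance is broken.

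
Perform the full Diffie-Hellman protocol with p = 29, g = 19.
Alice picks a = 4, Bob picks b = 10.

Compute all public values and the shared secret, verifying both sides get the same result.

Step 1: A = g^a mod p = 19^4 mod 29 = 24.
Step 2: B = g^b mod p = 19^10 mod 29 = 6.
Step 3: Alice computes s = B^a mod p = 6^4 mod 29 = 20.
Step 4: Bob computes s = A^b mod p = 24^10 mod 29 = 20.
Both sides agree: shared secret = 20.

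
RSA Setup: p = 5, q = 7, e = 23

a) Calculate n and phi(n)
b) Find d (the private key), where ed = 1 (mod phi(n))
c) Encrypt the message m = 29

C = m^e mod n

Step 1: n = 5 * 7 = 35.
Step 2: phi(n) = (5-1)(7-1) = 4 * 6 = 24.
Step 3: Find d = 23^(-1) mod 24 = 23.
  Verify: 23 * 23 = 529 = 1 (mod 24).
Step 4: C = 29^23 mod 35 = 29.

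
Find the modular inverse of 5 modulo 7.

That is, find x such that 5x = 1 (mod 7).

Step 1: We need x such that 5 * x = 1 (mod 7).
Step 2: Using the extended Euclidean algorithm or trial:
  5 * 3 = 15 = 2 * 7 + 1.
Step 3: Since 15 mod 7 = 1, the inverse is x = 3.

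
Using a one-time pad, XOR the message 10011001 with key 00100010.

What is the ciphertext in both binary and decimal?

Step 1: Write out the XOR operation bit by bit:
  Message: 10011001
  Key:     00100010
  XOR:     10111011
Step 2: Convert to decimal: 10111011 = 187.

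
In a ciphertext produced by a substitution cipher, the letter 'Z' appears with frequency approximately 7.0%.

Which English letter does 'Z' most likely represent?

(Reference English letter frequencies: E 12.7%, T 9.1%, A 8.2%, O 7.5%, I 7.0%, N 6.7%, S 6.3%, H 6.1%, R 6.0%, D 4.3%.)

Step 1: The observed frequency is 7.0%.
Step 2: Compare with English frequencies:
  E: 12.7% (difference: 5.7%)
  T: 9.1% (difference: 2.1%)
  A: 8.2% (difference: 1.2%)
  O: 7.5% (difference: 0.5%)
  I: 7.0% (difference: 0.0%) <-- closest
  N: 6.7% (difference: 0.3%)
  S: 6.3% (difference: 0.7%)
  H: 6.1% (difference: 0.9%)
  R: 6.0% (difference: 1.0%)
  D: 4.3% (difference: 2.7%)
Step 3: 'Z' most likely represents 'I' (frequency 7.0%).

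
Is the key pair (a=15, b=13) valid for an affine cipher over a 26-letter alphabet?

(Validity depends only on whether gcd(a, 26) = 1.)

Step 1: Compute gcd(15, 26).
Step 2: gcd(15, 26) = 1.
Since gcd = 1, 15 is coprime with 26, so it is a valid key.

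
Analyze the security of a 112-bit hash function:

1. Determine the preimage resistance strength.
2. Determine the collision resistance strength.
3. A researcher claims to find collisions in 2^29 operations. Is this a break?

Step 1: Preimage resistance requires brute-force of 2^112 operations.
Step 2: Collision resistance (birthday bound) = 2^(112/2) = 2^56.
Step 3: The claimed attack costs 2^29 operations.
Step 4: Since 2^29 < 2^56, the claimed attack beats the generic birthday bound, so collision resistance is broken.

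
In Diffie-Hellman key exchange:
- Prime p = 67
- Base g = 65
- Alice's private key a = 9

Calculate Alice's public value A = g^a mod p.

Step 1: A = g^a mod p = 65^9 mod 67.
  65^1 mod 67 = 65
  65^2 mod 67 = (65 * 65) mod 67 = 4
  65^3 mod 67 = (4 * 65) mod 67 = 59
  65^4 mod 67 = (59 * 65) mod 67 = 16
  65^5 mod 67 = (16 * 65) mod 67 = 35
  65^6 mod 67 = (35 * 65) mod 67 = 64
  65^7 mod 67 = (64 * 65) mod 67 = 6
  65^8 mod 67 = (6 * 65) mod 67 = 55
  65^9 mod 67 = (55 * 65) mod 67 = 24
Result: A = 24.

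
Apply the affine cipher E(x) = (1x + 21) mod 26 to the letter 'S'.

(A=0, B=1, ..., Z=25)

Step 1: Convert 'S' to number: x = 18.
Step 2: E(18) = (1 * 18 + 21) mod 26 = 39 mod 26 = 13.
Step 3: Convert 13 back to letter: N.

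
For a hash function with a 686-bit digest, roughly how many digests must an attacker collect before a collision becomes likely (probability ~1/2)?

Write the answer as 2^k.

Step 1: The birthday paradox gives collision probability ~50% after sqrt(2^n) = 2^(n/2) hashes.
Step 2: For 686-bit output: 2^(686/2) = 2^343.
Step 3: Approximately 2^343 hash computations needed.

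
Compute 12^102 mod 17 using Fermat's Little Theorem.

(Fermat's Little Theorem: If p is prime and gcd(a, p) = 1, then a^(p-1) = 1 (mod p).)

Step 1: Since 17 is prime, by Fermat's Little Theorem: 12^16 = 1 (mod 17).
Step 2: Reduce exponent: 102 mod 16 = 6.
Step 3: So 12^102 = 12^6 (mod 17).
Step 4: 12^6 mod 17 = 2.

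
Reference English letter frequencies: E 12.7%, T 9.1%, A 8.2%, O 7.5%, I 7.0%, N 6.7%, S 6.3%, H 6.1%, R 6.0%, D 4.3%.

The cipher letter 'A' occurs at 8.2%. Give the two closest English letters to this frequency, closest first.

Step 1: Observed frequency of 'A' is 8.2%.
Step 2: Compute distances to each reference frequency and sort:
  A (8.2%): difference = 0.0% <-- BEST
  O (7.5%): difference = 0.7% <-- RUNNER-UP
  T (9.1%): difference = 0.9%
  I (7.0%): difference = 1.2%
  N (6.7%): difference = 1.5%
Step 3: Most likely is 'A' (8.2%, diff 0.0%); second most likely is 'O' (7.5%, diff 0.7%).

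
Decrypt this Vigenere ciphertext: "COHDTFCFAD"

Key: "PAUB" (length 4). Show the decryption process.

Step 1: Key 'PAUB' has length 4. Extended key: PAUBPAUBPA
Step 2: Decrypt each position:
  C(2) - P(15) = 13 = N
  O(14) - A(0) = 14 = O
  H(7) - U(20) = 13 = N
  D(3) - B(1) = 2 = C
  T(19) - P(15) = 4 = E
  F(5) - A(0) = 5 = F
  C(2) - U(20) = 8 = I
  F(5) - B(1) = 4 = E
  A(0) - P(15) = 11 = L
  D(3) - A(0) = 3 = D
Plaintext: NONCEFIELD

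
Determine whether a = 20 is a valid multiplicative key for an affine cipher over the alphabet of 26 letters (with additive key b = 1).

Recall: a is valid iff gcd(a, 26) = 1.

Step 1: Compute gcd(20, 26).
Step 2: gcd(20, 26) = 2.
Since gcd = 2 != 1, 20 shares a common factor with 26, so it cannot be used.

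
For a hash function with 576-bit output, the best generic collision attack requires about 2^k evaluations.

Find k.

Step 1: The hash has a 576-bit output.
Step 2: Collision resistance means it should be infeasible to find any x != y with h(x) = h(y).
By the birthday bound, a generic collision search succeeds after about sqrt(2^576) = 2^(576/2) = 2^288 evaluations.
Step 3: Security level = 288 bits.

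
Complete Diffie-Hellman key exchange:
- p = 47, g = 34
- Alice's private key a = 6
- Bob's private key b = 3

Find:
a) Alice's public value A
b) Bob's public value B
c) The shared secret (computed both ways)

Step 1: A = g^a mod p = 34^6 mod 47 = 3.
Step 2: B = g^b mod p = 34^3 mod 47 = 12.
Step 3: Alice computes s = B^a mod p = 12^6 mod 47 = 27.
Step 4: Bob computes s = A^b mod p = 3^3 mod 47 = 27.
Both sides agree: shared secret = 27.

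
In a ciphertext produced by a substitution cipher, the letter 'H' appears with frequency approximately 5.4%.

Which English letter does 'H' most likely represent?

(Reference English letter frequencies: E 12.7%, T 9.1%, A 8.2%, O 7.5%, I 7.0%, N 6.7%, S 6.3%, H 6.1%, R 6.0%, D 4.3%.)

Step 1: The observed frequency is 5.4%.
Step 2: Compare with English frequencies:
  E: 12.7% (difference: 7.3%)
  T: 9.1% (difference: 3.7%)
  A: 8.2% (difference: 2.8%)
  O: 7.5% (difference: 2.1%)
  I: 7.0% (difference: 1.6%)
  N: 6.7% (difference: 1.3%)
  S: 6.3% (difference: 0.9%)
  H: 6.1% (difference: 0.7%)
  R: 6.0% (difference: 0.6%) <-- closest
  D: 4.3% (difference: 1.1%)
Step 3: 'H' most likely represents 'R' (frequency 6.0%).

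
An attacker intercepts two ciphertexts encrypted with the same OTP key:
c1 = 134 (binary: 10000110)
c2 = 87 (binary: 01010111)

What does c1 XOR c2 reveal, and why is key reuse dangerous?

Step 1: c1 XOR c2 = (m1 XOR k) XOR (m2 XOR k).
Step 2: By XOR associativity/commutativity: = m1 XOR m2 XOR k XOR k = m1 XOR m2.
Step 3: 10000110 XOR 01010111 = 11010001 = 209.
Step 4: The key cancels out! An attacker learns m1 XOR m2 = 209, revealing the relationship between plaintexts.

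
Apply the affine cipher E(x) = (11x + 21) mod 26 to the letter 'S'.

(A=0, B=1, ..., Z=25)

Step 1: Convert 'S' to number: x = 18.
Step 2: E(18) = (11 * 18 + 21) mod 26 = 219 mod 26 = 11.
Step 3: Convert 11 back to letter: L.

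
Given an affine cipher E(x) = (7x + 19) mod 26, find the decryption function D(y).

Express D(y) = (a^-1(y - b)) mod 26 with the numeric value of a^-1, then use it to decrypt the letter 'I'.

Step 1: Find a^-1, the modular inverse of 7 mod 26.
Step 2: We need 7 * a^-1 = 1 (mod 26).
Step 3: 7 * 15 = 105 = 4 * 26 + 1, so a^-1 = 15.
Step 4: D(y) = 15(y - 19) mod 26.
Step 5: Apply to 'I' (y = 8): D(8) = 15 * (8 - 19) mod 26 = 15 * -11 mod 26 = 17 -> 'R'.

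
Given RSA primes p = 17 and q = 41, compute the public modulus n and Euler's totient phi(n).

Step 1: n = p * q = 17 * 41 = 697.
Step 2: phi(n) = (p-1)(q-1) = 16 * 40 = 640.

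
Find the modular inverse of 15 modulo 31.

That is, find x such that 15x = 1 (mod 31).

Step 1: We need x such that 15 * x = 1 (mod 31).
Step 2: Using the extended Euclidean algorithm or trial:
  15 * 29 = 435 = 14 * 31 + 1.
Step 3: Since 435 mod 31 = 1, the inverse is x = 29.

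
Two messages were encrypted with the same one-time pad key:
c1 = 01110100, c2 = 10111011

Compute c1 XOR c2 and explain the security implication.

Step 1: c1 XOR c2 = (m1 XOR k) XOR (m2 XOR k).
Step 2: By XOR associativity/commutativity: = m1 XOR m2 XOR k XOR k = m1 XOR m2.
Step 3: 01110100 XOR 10111011 = 11001111 = 207.
Step 4: The key cancels out! An attacker learns m1 XOR m2 = 207, revealing the relationship between plaintexts.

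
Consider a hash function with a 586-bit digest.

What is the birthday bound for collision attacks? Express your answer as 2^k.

Step 1: The birthday paradox gives collision probability ~50% after sqrt(2^n) = 2^(n/2) hashes.
Step 2: For 586-bit output: 2^(586/2) = 2^293.
Step 3: Approximately 2^293 hash computations needed.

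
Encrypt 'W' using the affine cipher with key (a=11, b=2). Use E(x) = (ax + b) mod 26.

Step 1: Convert 'W' to number: x = 22.
Step 2: E(22) = (11 * 22 + 2) mod 26 = 244 mod 26 = 10.
Step 3: Convert 10 back to letter: K.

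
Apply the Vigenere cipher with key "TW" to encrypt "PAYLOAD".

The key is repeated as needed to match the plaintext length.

Step 1: Repeat key to match plaintext length:
  Plaintext: PAYLOAD
  Key:       TWTWTWT
Step 2: Encrypt each letter:
  P(15) + T(19) = (15+19) mod 26 = 8 = I
  A(0) + W(22) = (0+22) mod 26 = 22 = W
  Y(24) + T(19) = (24+19) mod 26 = 17 = R
  L(11) + W(22) = (11+22) mod 26 = 7 = H
  O(14) + T(19) = (14+19) mod 26 = 7 = H
  A(0) + W(22) = (0+22) mod 26 = 22 = W
  D(3) + T(19) = (3+19) mod 26 = 22 = W
Ciphertext: IWRHHWW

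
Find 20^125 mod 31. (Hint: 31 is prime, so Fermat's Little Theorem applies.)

Step 1: Since 31 is prime, by Fermat's Little Theorem: 20^30 = 1 (mod 31).
Step 2: Reduce exponent: 125 mod 30 = 5.
Step 3: So 20^125 = 20^5 (mod 31).
Step 4: 20^5 mod 31 = 25.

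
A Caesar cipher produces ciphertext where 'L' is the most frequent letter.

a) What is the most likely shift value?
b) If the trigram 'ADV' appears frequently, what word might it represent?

Step 1: In English, 'E' is the most frequent letter (12.7%).
Step 2: The most frequent ciphertext letter is 'L' (position 11).
Step 3: Shift = (11 - 4) mod 26 = 7.
Step 4: Decrypt 'ADV' by shifting back 7:
  A -> T
  D -> W
  V -> O
Step 5: 'ADV' decrypts to 'TWO'.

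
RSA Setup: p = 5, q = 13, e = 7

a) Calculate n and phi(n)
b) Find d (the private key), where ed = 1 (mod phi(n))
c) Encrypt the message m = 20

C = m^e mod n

Step 1: n = 5 * 13 = 65.
Step 2: phi(n) = (5-1)(13-1) = 4 * 12 = 48.
Step 3: Find d = 7^(-1) mod 48 = 7.
  Verify: 7 * 7 = 49 = 1 (mod 48).
Step 4: C = 20^7 mod 65 = 45.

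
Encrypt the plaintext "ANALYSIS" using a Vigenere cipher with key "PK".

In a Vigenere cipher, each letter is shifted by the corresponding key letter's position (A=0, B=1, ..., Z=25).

Step 1: Repeat key to match plaintext length:
  Plaintext: ANALYSIS
  Key:       PKPKPKPK
Step 2: Encrypt each letter:
  A(0) + P(15) = (0+15) mod 26 = 15 = P
  N(13) + K(10) = (13+10) mod 26 = 23 = X
  A(0) + P(15) = (0+15) mod 26 = 15 = P
  L(11) + K(10) = (11+10) mod 26 = 21 = V
  Y(24) + P(15) = (24+15) mod 26 = 13 = N
  S(18) + K(10) = (18+10) mod 26 = 2 = C
  I(8) + P(15) = (8+15) mod 26 = 23 = X
  S(18) + K(10) = (18+10) mod 26 = 2 = C
Ciphertext: PXPVNCXC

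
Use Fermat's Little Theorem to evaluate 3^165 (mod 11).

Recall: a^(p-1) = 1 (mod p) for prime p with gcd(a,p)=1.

Step 1: Since 11 is prime, by Fermat's Little Theorem: 3^10 = 1 (mod 11).
Step 2: Reduce exponent: 165 mod 10 = 5.
Step 3: So 3^165 = 3^5 (mod 11).
Step 4: 3^5 mod 11 = 1.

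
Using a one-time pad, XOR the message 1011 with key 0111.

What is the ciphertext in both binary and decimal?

Step 1: Write out the XOR operation bit by bit:
  Message: 1011
  Key:     0111
  XOR:     1100
Step 2: Convert to decimal: 1100 = 12.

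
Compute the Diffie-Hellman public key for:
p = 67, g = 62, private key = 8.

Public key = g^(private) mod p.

Step 1: A = g^a mod p = 62^8 mod 67.
  62^1 mod 67 = 62
  62^2 mod 67 = (62 * 62) mod 67 = 25
  62^3 mod 67 = (25 * 62) mod 67 = 9
  62^4 mod 67 = (9 * 62) mod 67 = 22
  62^5 mod 67 = (22 * 62) mod 67 = 24
  62^6 mod 67 = (24 * 62) mod 67 = 14
  62^7 mod 67 = (14 * 62) mod 67 = 64
  62^8 mod 67 = (64 * 62) mod 67 = 15
Result: A = 15.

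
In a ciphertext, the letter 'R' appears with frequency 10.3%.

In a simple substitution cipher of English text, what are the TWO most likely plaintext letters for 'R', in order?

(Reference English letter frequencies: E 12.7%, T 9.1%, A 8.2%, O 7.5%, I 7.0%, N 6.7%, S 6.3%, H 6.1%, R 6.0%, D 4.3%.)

Step 1: Observed frequency of 'R' is 10.3%.
Step 2: Compute distances to each reference frequency and sort:
  T (9.1%): difference = 1.2% <-- BEST
  A (8.2%): difference = 2.1% <-- RUNNER-UP
  E (12.7%): difference = 2.4%
  O (7.5%): difference = 2.8%
  I (7.0%): difference = 3.3%
Step 3: Most likely is 'T' (9.1%, diff 1.2%); second most likely is 'A' (8.2%, diff 2.1%).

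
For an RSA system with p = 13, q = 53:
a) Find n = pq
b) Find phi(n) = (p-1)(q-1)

Step 1: n = p * q = 13 * 53 = 689.
Step 2: phi(n) = (p-1)(q-1) = 12 * 52 = 624.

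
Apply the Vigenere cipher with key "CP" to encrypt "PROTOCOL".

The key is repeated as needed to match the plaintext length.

Step 1: Repeat key to match plaintext length:
  Plaintext: PROTOCOL
  Key:       CPCPCPCP
Step 2: Encrypt each letter:
  P(15) + C(2) = (15+2) mod 26 = 17 = R
  R(17) + P(15) = (17+15) mod 26 = 6 = G
  O(14) + C(2) = (14+2) mod 26 = 16 = Q
  T(19) + P(15) = (19+15) mod 26 = 8 = I
  O(14) + C(2) = (14+2) mod 26 = 16 = Q
  C(2) + P(15) = (2+15) mod 26 = 17 = R
  O(14) + C(2) = (14+2) mod 26 = 16 = Q
  L(11) + P(15) = (11+15) mod 26 = 0 = A
Ciphertext: RGQIQRQA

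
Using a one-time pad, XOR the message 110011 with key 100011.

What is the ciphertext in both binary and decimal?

Step 1: Write out the XOR operation bit by bit:
  Message: 110011
  Key:     100011
  XOR:     010000
Step 2: Convert to decimal: 010000 = 16.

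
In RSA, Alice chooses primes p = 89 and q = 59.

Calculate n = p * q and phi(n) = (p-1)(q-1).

Step 1: n = p * q = 89 * 59 = 5251.
Step 2: phi(n) = (p-1)(q-1) = 88 * 58 = 5104.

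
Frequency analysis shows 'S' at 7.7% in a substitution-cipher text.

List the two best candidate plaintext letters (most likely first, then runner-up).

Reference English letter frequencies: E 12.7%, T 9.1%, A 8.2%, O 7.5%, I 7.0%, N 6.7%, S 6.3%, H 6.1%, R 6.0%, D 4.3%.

Step 1: Observed frequency of 'S' is 7.7%.
Step 2: Compute distances to each reference frequency and sort:
  O (7.5%): difference = 0.2% <-- BEST
  A (8.2%): difference = 0.5% <-- RUNNER-UP
  I (7.0%): difference = 0.7%
  N (6.7%): difference = 1.0%
  T (9.1%): difference = 1.4%
Step 3: Most likely is 'O' (7.5%, diff 0.2%); second most likely is 'A' (8.2%, diff 0.5%).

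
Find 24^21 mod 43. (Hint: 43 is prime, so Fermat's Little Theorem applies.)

Step 1: Since 43 is prime, by Fermat's Little Theorem: 24^42 = 1 (mod 43).
Step 2: Reduce exponent: 21 mod 42 = 21.
Step 3: So 24^21 = 24^21 (mod 43).
Step 4: 24^21 mod 43 = 1.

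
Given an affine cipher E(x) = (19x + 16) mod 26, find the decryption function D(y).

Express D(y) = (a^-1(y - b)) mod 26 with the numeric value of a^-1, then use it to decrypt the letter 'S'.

Step 1: Find a^-1, the modular inverse of 19 mod 26.
Step 2: We need 19 * a^-1 = 1 (mod 26).
Step 3: 19 * 11 = 209 = 8 * 26 + 1, so a^-1 = 11.
Step 4: D(y) = 11(y - 16) mod 26.
Step 5: Apply to 'S' (y = 18): D(18) = 11 * (18 - 16) mod 26 = 11 * 2 mod 26 = 22 -> 'W'.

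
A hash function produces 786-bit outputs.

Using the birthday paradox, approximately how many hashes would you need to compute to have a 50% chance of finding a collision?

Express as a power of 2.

Step 1: The birthday paradox gives collision probability ~50% after sqrt(2^n) = 2^(n/2) hashes.
Step 2: For 786-bit output: 2^(786/2) = 2^393.
Step 3: Approximately 2^393 hash computations needed.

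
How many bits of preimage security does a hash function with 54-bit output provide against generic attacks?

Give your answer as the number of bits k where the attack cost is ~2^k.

Step 1: The hash has a 54-bit output.
Step 2: Preimage resistance means: given a digest h(x), it should be infeasible to find any input that hashes to it.
With a 54-bit output there are 2^54 possible digests, so a generic brute-force preimage search costs about 2^54 evaluations.
Step 3: Security level = 54 bits.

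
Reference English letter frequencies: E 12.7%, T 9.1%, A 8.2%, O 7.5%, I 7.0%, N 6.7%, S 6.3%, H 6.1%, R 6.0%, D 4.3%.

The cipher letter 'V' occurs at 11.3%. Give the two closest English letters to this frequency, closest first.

Step 1: Observed frequency of 'V' is 11.3%.
Step 2: Compute distances to each reference frequency and sort:
  E (12.7%): difference = 1.4% <-- BEST
  T (9.1%): difference = 2.2% <-- RUNNER-UP
  A (8.2%): difference = 3.1%
  O (7.5%): difference = 3.8%
  I (7.0%): difference = 4.3%
Step 3: Most likely is 'E' (12.7%, diff 1.4%); second most likely is 'T' (9.1%, diff 2.2%).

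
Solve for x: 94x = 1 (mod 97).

Step 1: We need x such that 94 * x = 1 (mod 97).
Step 2: Using the extended Euclidean algorithm or trial:
  94 * 32 = 3008 = 31 * 97 + 1.
Step 3: Since 3008 mod 97 = 1, the inverse is x = 32.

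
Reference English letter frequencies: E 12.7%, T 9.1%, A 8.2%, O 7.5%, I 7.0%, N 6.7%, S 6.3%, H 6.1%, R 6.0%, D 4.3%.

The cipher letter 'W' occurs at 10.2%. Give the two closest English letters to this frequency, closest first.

Step 1: Observed frequency of 'W' is 10.2%.
Step 2: Compute distances to each reference frequency and sort:
  T (9.1%): difference = 1.1% <-- BEST
  A (8.2%): difference = 2.0% <-- RUNNER-UP
  E (12.7%): difference = 2.5%
  O (7.5%): difference = 2.7%
  I (7.0%): difference = 3.2%
Step 3: Most likely is 'T' (9.1%, diff 1.1%); second most likely is 'A' (8.2%, diff 2.0%).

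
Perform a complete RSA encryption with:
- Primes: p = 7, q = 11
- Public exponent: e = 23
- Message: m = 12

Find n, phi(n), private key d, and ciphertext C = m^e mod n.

Step 1: n = 7 * 11 = 77.
Step 2: phi(n) = (7-1)(11-1) = 6 * 10 = 60.
Step 3: Find d = 23^(-1) mod 60 = 47.
  Verify: 23 * 47 = 1081 = 1 (mod 60).
Step 4: C = 12^23 mod 77 = 45.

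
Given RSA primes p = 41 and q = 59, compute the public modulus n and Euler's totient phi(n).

Step 1: n = p * q = 41 * 59 = 2419.
Step 2: phi(n) = (p-1)(q-1) = 40 * 58 = 2320.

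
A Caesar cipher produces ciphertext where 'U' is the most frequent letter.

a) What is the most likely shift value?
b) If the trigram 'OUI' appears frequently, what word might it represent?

Step 1: In English, 'E' is the most frequent letter (12.7%).
Step 2: The most frequent ciphertext letter is 'U' (position 20).
Step 3: Shift = (20 - 4) mod 26 = 16.
Step 4: Decrypt 'OUI' by shifting back 16:
  O -> Y
  U -> E
  I -> S
Step 5: 'OUI' decrypts to 'YES'.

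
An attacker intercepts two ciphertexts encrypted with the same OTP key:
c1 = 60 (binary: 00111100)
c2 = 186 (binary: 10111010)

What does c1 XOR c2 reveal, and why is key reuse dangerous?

Step 1: c1 XOR c2 = (m1 XOR k) XOR (m2 XOR k).
Step 2: By XOR associativity/commutativity: = m1 XOR m2 XOR k XOR k = m1 XOR m2.
Step 3: 00111100 XOR 10111010 = 10000110 = 134.
Step 4: The key cancels out! An attacker learns m1 XOR m2 = 134, revealing the relationship between plaintexts.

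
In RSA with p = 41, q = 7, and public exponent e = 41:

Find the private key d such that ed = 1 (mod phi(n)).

Step 1: n = 41 * 7 = 287.
Step 2: phi(n) = 40 * 6 = 240.
Step 3: Find d such that 41 * d = 1 (mod 240).
Step 4: d = 41^(-1) mod 240 = 41.
Verification: 41 * 41 = 1681 = 7 * 240 + 1.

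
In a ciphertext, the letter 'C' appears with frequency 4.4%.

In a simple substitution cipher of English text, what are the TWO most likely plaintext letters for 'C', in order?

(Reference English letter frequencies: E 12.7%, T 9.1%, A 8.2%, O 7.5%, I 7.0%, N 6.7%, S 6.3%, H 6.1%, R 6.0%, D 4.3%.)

Step 1: Observed frequency of 'C' is 4.4%.
Step 2: Compute distances to each reference frequency and sort:
  D (4.3%): difference = 0.1% <-- BEST
  R (6.0%): difference = 1.6% <-- RUNNER-UP
  H (6.1%): difference = 1.7%
  S (6.3%): difference = 1.9%
  N (6.7%): difference = 2.3%
Step 3: Most likely is 'D' (4.3%, diff 0.1%); second most likely is 'R' (6.0%, diff 1.6%).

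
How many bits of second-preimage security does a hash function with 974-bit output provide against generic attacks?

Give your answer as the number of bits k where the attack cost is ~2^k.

Step 1: The hash has a 974-bit output.
Step 2: Second-preimage resistance means: given a specific input x, it should be infeasible to find a different y with h(y) = h(x).
With a 974-bit output, a generic search for a second preimage costs about 2^974 evaluations (each trial matches the fixed target with probability 2^-974).
Step 3: Security level = 974 bits.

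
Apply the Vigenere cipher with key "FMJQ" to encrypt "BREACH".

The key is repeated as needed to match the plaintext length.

Step 1: Repeat key to match plaintext length:
  Plaintext: BREACH
  Key:       FMJQFM
Step 2: Encrypt each letter:
  B(1) + F(5) = (1+5) mod 26 = 6 = G
  R(17) + M(12) = (17+12) mod 26 = 3 = D
  E(4) + J(9) = (4+9) mod 26 = 13 = N
  A(0) + Q(16) = (0+16) mod 26 = 16 = Q
  C(2) + F(5) = (2+5) mod 26 = 7 = H
  H(7) + M(12) = (7+12) mod 26 = 19 = T
Ciphertext: GDNQHT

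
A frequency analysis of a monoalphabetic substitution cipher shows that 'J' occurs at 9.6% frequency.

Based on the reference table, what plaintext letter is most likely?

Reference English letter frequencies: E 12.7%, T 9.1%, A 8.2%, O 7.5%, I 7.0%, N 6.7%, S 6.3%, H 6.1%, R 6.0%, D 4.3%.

Step 1: The observed frequency is 9.6%.
Step 2: Compare with English frequencies:
  E: 12.7% (difference: 3.1%)
  T: 9.1% (difference: 0.5%) <-- closest
  A: 8.2% (difference: 1.4%)
  O: 7.5% (difference: 2.1%)
  I: 7.0% (difference: 2.6%)
  N: 6.7% (difference: 2.9%)
  S: 6.3% (difference: 3.3%)
  H: 6.1% (difference: 3.5%)
  R: 6.0% (difference: 3.6%)
  D: 4.3% (difference: 5.3%)
Step 3: 'J' most likely represents 'T' (frequency 9.1%).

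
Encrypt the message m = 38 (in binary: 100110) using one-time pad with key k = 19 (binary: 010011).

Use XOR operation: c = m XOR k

Step 1: Write out the XOR operation bit by bit:
  Message: 100110
  Key:     010011
  XOR:     110101
Step 2: Convert to decimal: 110101 = 53.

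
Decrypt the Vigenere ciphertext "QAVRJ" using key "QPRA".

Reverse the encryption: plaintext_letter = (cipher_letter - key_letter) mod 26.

Step 1: Extend key: QPRAQ
Step 2: Decrypt each letter (c - k) mod 26:
  Q(16) - Q(16) = (16-16) mod 26 = 0 = A
  A(0) - P(15) = (0-15) mod 26 = 11 = L
  V(21) - R(17) = (21-17) mod 26 = 4 = E
  R(17) - A(0) = (17-0) mod 26 = 17 = R
  J(9) - Q(16) = (9-16) mod 26 = 19 = T
Plaintext: ALERT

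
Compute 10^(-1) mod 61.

Step 1: We need x such that 10 * x = 1 (mod 61).
Step 2: Using the extended Euclidean algorithm or trial:
  10 * 55 = 550 = 9 * 61 + 1.
Step 3: Since 550 mod 61 = 1, the inverse is x = 55.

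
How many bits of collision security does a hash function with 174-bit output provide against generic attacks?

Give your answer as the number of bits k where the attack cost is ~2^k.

Step 1: The hash has a 174-bit output.
Step 2: Collision resistance means it should be infeasible to find any x != y with h(x) = h(y).
By the birthday bound, a generic collision search succeeds after about sqrt(2^174) = 2^(174/2) = 2^87 evaluations.
Step 3: Security level = 87 bits.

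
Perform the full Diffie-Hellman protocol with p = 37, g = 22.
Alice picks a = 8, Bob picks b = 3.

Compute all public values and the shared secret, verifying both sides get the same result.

Step 1: A = g^a mod p = 22^8 mod 37 = 7.
Step 2: B = g^b mod p = 22^3 mod 37 = 29.
Step 3: Alice computes s = B^a mod p = 29^8 mod 37 = 10.
Step 4: Bob computes s = A^b mod p = 7^3 mod 37 = 10.
Both sides agree: shared secret = 10.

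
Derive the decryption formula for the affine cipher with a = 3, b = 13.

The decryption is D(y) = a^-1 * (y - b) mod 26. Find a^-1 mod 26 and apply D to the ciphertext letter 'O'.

Step 1: Find a^-1, the modular inverse of 3 mod 26.
Step 2: We need 3 * a^-1 = 1 (mod 26).
Step 3: 3 * 9 = 27 = 1 * 26 + 1, so a^-1 = 9.
Step 4: D(y) = 9(y - 13) mod 26.
Step 5: Apply to 'O' (y = 14): D(14) = 9 * (14 - 13) mod 26 = 9 * 1 mod 26 = 9 -> 'J'.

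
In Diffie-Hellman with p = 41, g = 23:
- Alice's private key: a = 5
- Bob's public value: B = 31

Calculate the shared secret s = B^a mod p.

Step 1: s = B^a mod p = 31^5 mod 41.
  31^1 mod 41 = 31
  31^2 mod 41 = (31 * 31) mod 41 = 18
  31^3 mod 41 = (18 * 31) mod 41 = 25
  31^4 mod 41 = (25 * 31) mod 41 = 37
  31^5 mod 41 = (37 * 31) mod 41 = 40
Result: shared secret = 40.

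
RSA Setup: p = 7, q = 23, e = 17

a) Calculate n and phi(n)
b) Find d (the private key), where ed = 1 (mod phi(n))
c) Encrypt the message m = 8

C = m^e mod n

Step 1: n = 7 * 23 = 161.
Step 2: phi(n) = (7-1)(23-1) = 6 * 22 = 132.
Step 3: Find d = 17^(-1) mod 132 = 101.
  Verify: 17 * 101 = 1717 = 1 (mod 132).
Step 4: C = 8^17 mod 161 = 36.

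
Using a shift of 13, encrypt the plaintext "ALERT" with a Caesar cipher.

Step 1: For each letter, shift forward by 13 positions (mod 26).
  A (position 0) -> position (0+13) mod 26 = 13 -> N
  L (position 11) -> position (11+13) mod 26 = 24 -> Y
  E (position 4) -> position (4+13) mod 26 = 17 -> R
  R (position 17) -> position (17+13) mod 26 = 4 -> E
  T (position 19) -> position (19+13) mod 26 = 6 -> G
Result: NYREG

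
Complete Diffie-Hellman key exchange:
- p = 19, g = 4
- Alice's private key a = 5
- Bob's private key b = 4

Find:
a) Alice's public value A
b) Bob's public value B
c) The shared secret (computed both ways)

Step 1: A = g^a mod p = 4^5 mod 19 = 17.
Step 2: B = g^b mod p = 4^4 mod 19 = 9.
Step 3: Alice computes s = B^a mod p = 9^5 mod 19 = 16.
Step 4: Bob computes s = A^b mod p = 17^4 mod 19 = 16.
Both sides agree: shared secret = 16.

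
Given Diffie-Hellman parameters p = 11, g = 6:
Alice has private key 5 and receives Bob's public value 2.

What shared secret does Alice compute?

Step 1: s = B^a mod p = 2^5 mod 11.
  2^1 mod 11 = 2
  2^2 mod 11 = (2 * 2) mod 11 = 4
  2^3 mod 11 = (4 * 2) mod 11 = 8
  2^4 mod 11 = (8 * 2) mod 11 = 5
  2^5 mod 11 = (5 * 2) mod 11 = 10
Result: shared secret = 10.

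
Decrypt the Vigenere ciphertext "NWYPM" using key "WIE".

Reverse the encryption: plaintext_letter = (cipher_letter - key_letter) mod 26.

Step 1: Extend key: WIEWI
Step 2: Decrypt each letter (c - k) mod 26:
  N(13) - W(22) = (13-22) mod 26 = 17 = R
  W(22) - I(8) = (22-8) mod 26 = 14 = O
  Y(24) - E(4) = (24-4) mod 26 = 20 = U
  P(15) - W(22) = (15-22) mod 26 = 19 = T
  M(12) - I(8) = (12-8) mod 26 = 4 = E
Plaintext: ROUTE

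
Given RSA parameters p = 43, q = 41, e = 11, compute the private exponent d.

Step 1: n = 43 * 41 = 1763.
Step 2: phi(n) = 42 * 40 = 1680.
Step 3: Find d such that 11 * d = 1 (mod 1680).
Step 4: d = 11^(-1) mod 1680 = 611.
Verification: 11 * 611 = 6721 = 4 * 1680 + 1.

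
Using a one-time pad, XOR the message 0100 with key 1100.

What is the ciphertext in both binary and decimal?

Step 1: Write out the XOR operation bit by bit:
  Message: 0100
  Key:     1100
  XOR:     1000
Step 2: Convert to decimal: 1000 = 8.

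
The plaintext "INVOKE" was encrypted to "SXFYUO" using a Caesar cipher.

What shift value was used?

Step 1: Compare first letters: I (position 8) -> S (position 18).
Step 2: Shift = (18 - 8) mod 26 = 10.
The shift value is 10.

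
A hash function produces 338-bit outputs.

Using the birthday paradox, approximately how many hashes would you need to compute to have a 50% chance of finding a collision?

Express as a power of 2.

Step 1: The birthday paradox gives collision probability ~50% after sqrt(2^n) = 2^(n/2) hashes.
Step 2: For 338-bit output: 2^(338/2) = 2^169.
Step 3: Approximately 2^169 hash computations needed.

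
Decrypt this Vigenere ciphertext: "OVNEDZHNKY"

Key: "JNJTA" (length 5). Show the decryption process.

Step 1: Key 'JNJTA' has length 5. Extended key: JNJTAJNJTA
Step 2: Decrypt each position:
  O(14) - J(9) = 5 = F
  V(21) - N(13) = 8 = I
  N(13) - J(9) = 4 = E
  E(4) - T(19) = 11 = L
  D(3) - A(0) = 3 = D
  Z(25) - J(9) = 16 = Q
  H(7) - N(13) = 20 = U
  N(13) - J(9) = 4 = E
  K(10) - T(19) = 17 = R
  Y(24) - A(0) = 24 = Y
Plaintext: FIELDQUERY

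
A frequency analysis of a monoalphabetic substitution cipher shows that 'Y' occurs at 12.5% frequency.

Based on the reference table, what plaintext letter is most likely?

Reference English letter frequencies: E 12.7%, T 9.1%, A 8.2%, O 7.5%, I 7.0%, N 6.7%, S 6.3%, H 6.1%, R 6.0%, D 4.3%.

Step 1: The observed frequency is 12.5%.
Step 2: Compare with English frequencies:
  E: 12.7% (difference: 0.2%) <-- closest
  T: 9.1% (difference: 3.4%)
  A: 8.2% (difference: 4.3%)
  O: 7.5% (difference: 5.0%)
  I: 7.0% (difference: 5.5%)
  N: 6.7% (difference: 5.8%)
  S: 6.3% (difference: 6.2%)
  H: 6.1% (difference: 6.4%)
  R: 6.0% (difference: 6.5%)
  D: 4.3% (difference: 8.2%)
Step 3: 'Y' most likely represents 'E' (frequency 12.7%).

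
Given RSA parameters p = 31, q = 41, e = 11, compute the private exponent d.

Step 1: n = 31 * 41 = 1271.
Step 2: phi(n) = 30 * 40 = 1200.
Step 3: Find d such that 11 * d = 1 (mod 1200).
Step 4: d = 11^(-1) mod 1200 = 1091.
Verification: 11 * 1091 = 12001 = 10 * 1200 + 1.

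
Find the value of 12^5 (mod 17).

Step 1: Compute 12^5 mod 17 step by step, reducing modulo 17 at each step.
  12^1 mod 17 = 12
  12^2 mod 17 = (12 * 12) mod 17 = 8
  12^3 mod 17 = (8 * 12) mod 17 = 11
  12^4 mod 17 = (11 * 12) mod 17 = 13
  12^5 mod 17 = (13 * 12) mod 17 = 3
Step 2: Result = 3.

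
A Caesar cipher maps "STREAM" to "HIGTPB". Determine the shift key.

Step 1: Compare first letters: S (position 18) -> H (position 7).
Step 2: Shift = (7 - 18) mod 26 = 15.
The shift value is 15.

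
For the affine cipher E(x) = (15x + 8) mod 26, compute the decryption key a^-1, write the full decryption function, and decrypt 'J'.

Step 1: Find a^-1, the modular inverse of 15 mod 26.
Step 2: We need 15 * a^-1 = 1 (mod 26).
Step 3: 15 * 7 = 105 = 4 * 26 + 1, so a^-1 = 7.
Step 4: D(y) = 7(y - 8) mod 26.
Step 5: Apply to 'J' (y = 9): D(9) = 7 * (9 - 8) mod 26 = 7 * 1 mod 26 = 7 -> 'H'.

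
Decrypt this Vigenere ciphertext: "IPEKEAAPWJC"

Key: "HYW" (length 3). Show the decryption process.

Step 1: Key 'HYW' has length 3. Extended key: HYWHYWHYWHY
Step 2: Decrypt each position:
  I(8) - H(7) = 1 = B
  P(15) - Y(24) = 17 = R
  E(4) - W(22) = 8 = I
  K(10) - H(7) = 3 = D
  E(4) - Y(24) = 6 = G
  A(0) - W(22) = 4 = E
  A(0) - H(7) = 19 = T
  P(15) - Y(24) = 17 = R
  W(22) - W(22) = 0 = A
  J(9) - H(7) = 2 = C
  C(2) - Y(24) = 4 = E
Plaintext: BRIDGETRACE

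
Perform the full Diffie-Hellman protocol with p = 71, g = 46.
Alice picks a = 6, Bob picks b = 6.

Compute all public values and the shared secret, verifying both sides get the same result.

Step 1: A = g^a mod p = 46^6 mod 71 = 25.
Step 2: B = g^b mod p = 46^6 mod 71 = 25.
Step 3: Alice computes s = B^a mod p = 25^6 mod 71 = 25.
Step 4: Bob computes s = A^b mod p = 25^6 mod 71 = 25.
Both sides agree: shared secret = 25.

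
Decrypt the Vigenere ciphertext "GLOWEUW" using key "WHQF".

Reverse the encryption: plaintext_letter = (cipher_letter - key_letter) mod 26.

Step 1: Extend key: WHQFWHQ
Step 2: Decrypt each letter (c - k) mod 26:
  G(6) - W(22) = (6-22) mod 26 = 10 = K
  L(11) - H(7) = (11-7) mod 26 = 4 = E
  O(14) - Q(16) = (14-16) mod 26 = 24 = Y
  W(22) - F(5) = (22-5) mod 26 = 17 = R
  E(4) - W(22) = (4-22) mod 26 = 8 = I
  U(20) - H(7) = (20-7) mod 26 = 13 = N
  W(22) - Q(16) = (22-16) mod 26 = 6 = G
Plaintext: KEYRING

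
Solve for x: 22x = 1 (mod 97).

Step 1: We need x such that 22 * x = 1 (mod 97).
Step 2: Using the extended Euclidean algorithm or trial:
  22 * 75 = 1650 = 17 * 97 + 1.
Step 3: Since 1650 mod 97 = 1, the inverse is x = 75.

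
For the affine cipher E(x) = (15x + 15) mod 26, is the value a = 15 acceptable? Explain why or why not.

Step 1: Compute gcd(15, 26).
Step 2: gcd(15, 26) = 1.
Since gcd = 1, 15 is coprime with 26, so it is a valid key.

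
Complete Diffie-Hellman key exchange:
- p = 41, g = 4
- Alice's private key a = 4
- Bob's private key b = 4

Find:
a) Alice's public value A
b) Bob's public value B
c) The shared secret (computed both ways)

Step 1: A = g^a mod p = 4^4 mod 41 = 10.
Step 2: B = g^b mod p = 4^4 mod 41 = 10.
Step 3: Alice computes s = B^a mod p = 10^4 mod 41 = 37.
Step 4: Bob computes s = A^b mod p = 10^4 mod 41 = 37.
Both sides agree: shared secret = 37.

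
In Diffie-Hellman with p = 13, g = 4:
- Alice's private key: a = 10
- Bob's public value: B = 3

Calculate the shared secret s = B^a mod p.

Step 1: s = B^a mod p = 3^10 mod 13.
  3^1 mod 13 = 3
  3^2 mod 13 = (3 * 3) mod 13 = 9
  3^3 mod 13 = (9 * 3) mod 13 = 1
  3^4 mod 13 = (1 * 3) mod 13 = 3
  3^5 mod 13 = (3 * 3) mod 13 = 9
  3^6 mod 13 = (9 * 3) mod 13 = 1
  3^7 mod 13 = (1 * 3) mod 13 = 3
  3^8 mod 13 = (3 * 3) mod 13 = 9
  3^9 mod 13 = (9 * 3) mod 13 = 1
  3^10 mod 13 = (1 * 3) mod 13 = 3
Result: shared secret = 3.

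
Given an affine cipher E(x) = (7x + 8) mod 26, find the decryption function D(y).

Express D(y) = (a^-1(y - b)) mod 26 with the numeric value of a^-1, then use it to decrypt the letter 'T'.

Step 1: Find a^-1, the modular inverse of 7 mod 26.
Step 2: We need 7 * a^-1 = 1 (mod 26).
Step 3: 7 * 15 = 105 = 4 * 26 + 1, so a^-1 = 15.
Step 4: D(y) = 15(y - 8) mod 26.
Step 5: Apply to 'T' (y = 19): D(19) = 15 * (19 - 8) mod 26 = 15 * 11 mod 26 = 9 -> 'J'.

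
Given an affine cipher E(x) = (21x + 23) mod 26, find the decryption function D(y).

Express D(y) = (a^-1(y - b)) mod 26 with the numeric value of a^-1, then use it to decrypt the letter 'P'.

Step 1: Find a^-1, the modular inverse of 21 mod 26.
Step 2: We need 21 * a^-1 = 1 (mod 26).
Step 3: 21 * 5 = 105 = 4 * 26 + 1, so a^-1 = 5.
Step 4: D(y) = 5(y - 23) mod 26.
Step 5: Apply to 'P' (y = 15): D(15) = 5 * (15 - 23) mod 26 = 5 * -8 mod 26 = 12 -> 'M'.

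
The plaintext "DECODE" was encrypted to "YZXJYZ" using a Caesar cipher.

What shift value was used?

Step 1: Compare first letters: D (position 3) -> Y (position 24).
Step 2: Shift = (24 - 3) mod 26 = 21.
The shift value is 21.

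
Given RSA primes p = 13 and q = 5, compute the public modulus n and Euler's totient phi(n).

Step 1: n = p * q = 13 * 5 = 65.
Step 2: phi(n) = (p-1)(q-1) = 12 * 4 = 48.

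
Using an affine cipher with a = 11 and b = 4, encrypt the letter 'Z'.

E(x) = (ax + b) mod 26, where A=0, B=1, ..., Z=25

Step 1: Convert 'Z' to number: x = 25.
Step 2: E(25) = (11 * 25 + 4) mod 26 = 279 mod 26 = 19.
Step 3: Convert 19 back to letter: T.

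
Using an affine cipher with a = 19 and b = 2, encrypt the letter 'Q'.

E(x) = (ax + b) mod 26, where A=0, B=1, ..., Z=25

Step 1: Convert 'Q' to number: x = 16.
Step 2: E(16) = (19 * 16 + 2) mod 26 = 306 mod 26 = 20.
Step 3: Convert 20 back to letter: U.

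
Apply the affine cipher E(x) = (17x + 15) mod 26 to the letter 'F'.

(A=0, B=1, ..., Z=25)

Step 1: Convert 'F' to number: x = 5.
Step 2: E(5) = (17 * 5 + 15) mod 26 = 100 mod 26 = 22.
Step 3: Convert 22 back to letter: W.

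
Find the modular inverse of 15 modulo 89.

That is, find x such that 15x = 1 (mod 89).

Step 1: We need x such that 15 * x = 1 (mod 89).
Step 2: Using the extended Euclidean algorithm or trial:
  15 * 6 = 90 = 1 * 89 + 1.
Step 3: Since 90 mod 89 = 1, the inverse is x = 6.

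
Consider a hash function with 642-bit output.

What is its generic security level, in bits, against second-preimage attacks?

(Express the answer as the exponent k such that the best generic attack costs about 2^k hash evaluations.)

Step 1: The hash has a 642-bit output.
Step 2: Second-preimage resistance means: given a specific input x, it should be infeasible to find a different y with h(y) = h(x).
With a 642-bit output, a generic search for a second preimage costs about 2^642 evaluations (each trial matches the fixed target with probability 2^-642).
Step 3: Security level = 642 bits.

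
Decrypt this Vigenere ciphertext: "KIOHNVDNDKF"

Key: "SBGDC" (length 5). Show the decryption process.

Step 1: Key 'SBGDC' has length 5. Extended key: SBGDCSBGDCS
Step 2: Decrypt each position:
  K(10) - S(18) = 18 = S
  I(8) - B(1) = 7 = H
  O(14) - G(6) = 8 = I
  H(7) - D(3) = 4 = E
  N(13) - C(2) = 11 = L
  V(21) - S(18) = 3 = D
  D(3) - B(1) = 2 = C
  N(13) - G(6) = 7 = H
  D(3) - D(3) = 0 = A
  K(10) - C(2) = 8 = I
  F(5) - S(18) = 13 = N
Plaintext: SHIELDCHAIN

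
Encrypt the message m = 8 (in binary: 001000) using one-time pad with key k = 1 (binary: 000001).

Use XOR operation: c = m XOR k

Step 1: Write out the XOR operation bit by bit:
  Message: 001000
  Key:     000001
  XOR:     001001
Step 2: Convert to decimal: 001001 = 9.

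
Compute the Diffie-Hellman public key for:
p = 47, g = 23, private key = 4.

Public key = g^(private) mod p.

Step 1: A = g^a mod p = 23^4 mod 47.
  23^1 mod 47 = 23
  23^2 mod 47 = (23 * 23) mod 47 = 12
  23^3 mod 47 = (12 * 23) mod 47 = 41
  23^4 mod 47 = (41 * 23) mod 47 = 3
Result: A = 3.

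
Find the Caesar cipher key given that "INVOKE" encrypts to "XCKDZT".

Step 1: Compare first letters: I (position 8) -> X (position 23).
Step 2: Shift = (23 - 8) mod 26 = 15.
The shift value is 15.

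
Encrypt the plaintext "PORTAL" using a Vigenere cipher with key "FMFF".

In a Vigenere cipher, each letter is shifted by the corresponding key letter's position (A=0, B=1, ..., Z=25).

Step 1: Repeat key to match plaintext length:
  Plaintext: PORTAL
  Key:       FMFFFM
Step 2: Encrypt each letter:
  P(15) + F(5) = (15+5) mod 26 = 20 = U
  O(14) + M(12) = (14+12) mod 26 = 0 = A
  R(17) + F(5) = (17+5) mod 26 = 22 = W
  T(19) + F(5) = (19+5) mod 26 = 24 = Y
  A(0) + F(5) = (0+5) mod 26 = 5 = F
  L(11) + M(12) = (11+12) mod 26 = 23 = X
Ciphertext: UAWYFX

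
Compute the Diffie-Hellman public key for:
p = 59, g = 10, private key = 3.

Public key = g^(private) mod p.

Step 1: A = g^a mod p = 10^3 mod 59.
  10^1 mod 59 = 10
  10^2 mod 59 = (10 * 10) mod 59 = 41
  10^3 mod 59 = (41 * 10) mod 59 = 56
Result: A = 56.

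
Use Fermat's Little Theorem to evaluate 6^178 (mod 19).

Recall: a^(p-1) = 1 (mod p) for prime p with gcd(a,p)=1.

Step 1: Since 19 is prime, by Fermat's Little Theorem: 6^18 = 1 (mod 19).
Step 2: Reduce exponent: 178 mod 18 = 16.
Step 3: So 6^178 = 6^16 (mod 19).
Step 4: 6^16 mod 19 = 9.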